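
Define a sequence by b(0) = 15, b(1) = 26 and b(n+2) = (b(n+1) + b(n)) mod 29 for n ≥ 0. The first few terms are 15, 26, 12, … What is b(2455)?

We have b(0) = 15,  b(1) = 26,  b(2) = 12,  b(3) = 9,  b(4) = 21,  b(5) = 1,  b(6) = 22,  b(7) = 23,  b(8) = 16,  b(9) = 10,  b(10) = 26,  b(11) = 7,  b(12) = 4,  b(13) = 11,  b(14) = 15,  b(15) = 26.
Since (b(14), b(15)) = (b(0), b(1)) = (15, 26) (two consecutive terms determine the rest), the sequence is periodic with period 14.
(2455 - 0) mod 14 = 5, so b(2455) = b(5) = 1.

1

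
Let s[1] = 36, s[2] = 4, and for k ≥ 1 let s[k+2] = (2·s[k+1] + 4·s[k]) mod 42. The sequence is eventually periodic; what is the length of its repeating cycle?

s[1] = 36; s[2] = 4; s[3] = 26; s[4] = 26; s[5] = 30; s[6] = 38; s[7] = 28; s[8] = 40; s[9] = 24; s[10] = 40; s[11] = 8; s[12] = 8; s[13] = 6; s[14] = 2; s[15] = 28; s[16] = 22; s[17] = 30; s[18] = 22; s[19] = 38; s[20] = 38; s[21] = 18; s[22] = 20; s[23] = 28; s[24] = 10; s[25] = 6; s[26] = 10; s[27] = 2; s[28] = 2; s[29] = 12; s[30] = 32; s[31] = 28; s[32] = 16; s[33] = 18; s[34] = 16; s[35] = 20; s[36] = 20; s[37] = 36; s[38] = 26; s[39] = 28; s[40] = 34; s[41] = 12; s[42] = 34; s[43] = 32; s[44] = 32; s[45] = 24; s[46] = 8; s[47] = 28; s[48] = 4; s[49] = 36; s[50] = 4.
Since (s[49], s[50]) = (s[1], s[2]) = (36, 4) (two consecutive terms determine the rest), the sequence is periodic with period 48.

48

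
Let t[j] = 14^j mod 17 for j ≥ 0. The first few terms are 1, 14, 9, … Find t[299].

10

Computing terms: t[0] = 1, t[1] = 14, t[2] = 9, t[3] = 7, t[4] = 13, t[5] = 12, t[6] = 15, t[7] = 6, t[8] = 16, t[9] = 3, t[10] = 8, t[11] = 10, t[12] = 4, t[13] = 5, t[14] = 2, t[15] = 11, t[16] = 1.
Since t[16] = t[0] = 1, the sequence is periodic with period 16.
So t[299] = t[0 + ((299-0) mod 16)] = t[11] = 10.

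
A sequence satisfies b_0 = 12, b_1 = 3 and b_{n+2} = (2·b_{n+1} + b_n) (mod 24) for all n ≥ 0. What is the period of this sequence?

b_0 = 12, b_1 = 3, b_2 = 18, b_3 = 15, b_4 = 0, b_5 = 15, b_6 = 6, b_7 = 3, b_8 = 12, b_9 = 3.
The sequence repeats with period 8.

8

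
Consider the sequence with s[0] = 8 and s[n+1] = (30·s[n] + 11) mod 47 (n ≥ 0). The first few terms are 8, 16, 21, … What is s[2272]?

We have s[0] = 8, s[1] = 16, s[2] = 21, s[3] = 30, s[4] = 18, s[5] = 34, s[6] = 44, s[7] = 15, s[8] = 38, s[9] = 23, s[10] = 43, s[11] = 32, s[12] = 31, s[13] = 1, s[14] = 41, s[15] = 19, s[16] = 17, s[17] = 4, s[18] = 37, s[19] = 40, s[20] = 36, s[21] = 10, s[22] = 29, s[23] = 35, s[24] = 27, s[25] = 22, s[26] = 13, s[27] = 25, s[28] = 9, s[29] = 46, s[30] = 28, s[31] = 5, s[32] = 20, s[33] = 0, s[34] = 11, s[35] = 12, s[36] = 42, s[37] = 2, s[38] = 24, s[39] = 26, s[40] = 39, s[41] = 6, s[42] = 3, s[43] = 7, s[44] = 33, s[45] = 14, s[46] = 8.
The sequence repeats with period 46.
So s[2272] = s[0 + ((2272-0) mod 46)] = s[18] = 37.

37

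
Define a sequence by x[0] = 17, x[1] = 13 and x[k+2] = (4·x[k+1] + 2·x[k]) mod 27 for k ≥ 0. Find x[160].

23

Computing terms: x[0] = 17; x[1] = 13; x[2] = 5; x[3] = 19; x[4] = 5; x[5] = 4; x[6] = 26; x[7] = 4; x[8] = 14; x[9] = 10; x[10] = 14; x[11] = 22; x[12] = 8; x[13] = 22; x[14] = 23; x[15] = 1; x[16] = 23; x[17] = 13; x[18] = 17; x[19] = 13.
The sequence repeats with period 18.
(160 - 0) mod 18 = 16, so x[160] = x[16] = 23.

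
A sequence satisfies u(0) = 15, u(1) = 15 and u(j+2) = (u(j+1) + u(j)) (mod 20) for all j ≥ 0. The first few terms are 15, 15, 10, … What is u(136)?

15

Listing terms: u(0) = 15; u(1) = 15; u(2) = 10; u(3) = 5; u(4) = 15; u(5) = 0; u(6) = 15; u(7) = 15.
Since (u(6), u(7)) = (u(0), u(1)) = (15, 15) (two consecutive terms determine the rest), the sequence is periodic with period 6.
So u(136) = u(0 + ((136-0) mod 6)) = u(4) = 15.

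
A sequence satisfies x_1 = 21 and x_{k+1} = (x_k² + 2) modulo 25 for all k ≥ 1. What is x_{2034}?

18

Computing terms: x_1 = 21,  x_2 = 18,  x_3 = 1,  x_4 = 3,  x_5 = 11,  x_6 = 23,  x_7 = 6,  x_8 = 13,  x_9 = 21.
Since x_9 = x_1 = 21, the sequence is periodic with period 8.
(2034 - 1) mod 8 = 1, so x_{2034} = x_2 = 18.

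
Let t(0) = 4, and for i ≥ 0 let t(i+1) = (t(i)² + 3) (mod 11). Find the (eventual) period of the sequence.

Computing terms: t(0) = 4; t(1) = 8; t(2) = 1; t(3) = 4.
Since t(3) = t(0) = 4, the sequence is periodic with period 3.

3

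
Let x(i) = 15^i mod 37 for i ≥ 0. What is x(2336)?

33

We have x(0) = 1,  x(1) = 15,  x(2) = 3,  x(3) = 8,  x(4) = 9,  x(5) = 24,  x(6) = 27,  x(7) = 35,  x(8) = 7,  x(9) = 31,  x(10) = 21,  x(11) = 19,  x(12) = 26,  x(13) = 20,  x(14) = 4,  x(15) = 23,  x(16) = 12,  x(17) = 32,  x(18) = 36,  x(19) = 22,  x(20) = 34,  x(21) = 29,  x(22) = 28,  x(23) = 13,  x(24) = 10,  x(25) = 2,  x(26) = 30,  x(27) = 6,  x(28) = 16,  x(29) = 18,  x(30) = 11,  x(31) = 17,  x(32) = 33,  x(33) = 14,  x(34) = 25,  x(35) = 5,  x(36) = 1.
The sequence repeats with period 36.
(2336 - 0) mod 36 = 32, so x(2336) = x(32) = 33.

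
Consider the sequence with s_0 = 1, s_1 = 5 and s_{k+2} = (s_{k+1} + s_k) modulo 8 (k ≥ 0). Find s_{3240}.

1

We have s_0 = 1, s_1 = 5, s_2 = 6, s_3 = 3, s_4 = 1, s_5 = 4, s_6 = 5, s_7 = 1, s_8 = 6, s_9 = 7, s_{10} = 5, s_{11} = 4, s_{12} = 1, s_{13} = 5.
The sequence repeats with period 12.
(3240 - 0) mod 12 = 0, so s_{3240} = s_0 = 1.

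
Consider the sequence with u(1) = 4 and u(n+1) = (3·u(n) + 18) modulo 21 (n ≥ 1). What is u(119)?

15

u(1) = 4,  u(2) = 9,  u(3) = 3,  u(4) = 6,  u(5) = 15,  u(6) = 0,  u(7) = 18,  u(8) = 9.
Since u(8) = u(2) = 9, the sequence is eventually periodic: after a pre-period of length 1 it cycles with period 6.
For n ≥ 2, u(n) depends only on (n - 2) mod 6. (119 - 2) mod 6 = 3, so u(119) = u(5) = 15.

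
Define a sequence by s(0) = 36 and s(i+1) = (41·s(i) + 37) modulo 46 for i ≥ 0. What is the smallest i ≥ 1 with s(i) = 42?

16

Computing terms: s(0) = 36; s(1) = 41; s(2) = 16; s(3) = 3; s(4) = 22; s(5) = 19; s(6) = 34; s(7) = 5; s(8) = 12; s(9) = 23; s(10) = 14; s(11) = 13; s(12) = 18; s(13) = 39; s(14) = 26; s(15) = 45; s(16) = 42; s(17) = 11; s(18) = 28; s(19) = 35; s(20) = 0; s(21) = 37; s(22) = 36.
Since s(22) = s(0) = 36, the sequence is periodic with period 22.
The value 42 first appears (with i ≥ 1) at s(16).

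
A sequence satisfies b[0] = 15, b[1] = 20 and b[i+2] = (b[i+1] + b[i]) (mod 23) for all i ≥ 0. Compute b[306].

11

We have b[0] = 15, b[1] = 20, b[2] = 12, b[3] = 9, b[4] = 21, b[5] = 7, b[6] = 5, b[7] = 12, b[8] = 17, b[9] = 6, b[10] = 0, b[11] = 6, b[12] = 6, b[13] = 12, b[14] = 18, b[15] = 7, b[16] = 2, b[17] = 9, b[18] = 11, b[19] = 20, b[20] = 8, b[21] = 5, b[22] = 13, b[23] = 18, b[24] = 8, b[25] = 3, b[26] = 11, b[27] = 14, b[28] = 2, b[29] = 16, b[30] = 18, b[31] = 11, b[32] = 6, b[33] = 17, b[34] = 0, b[35] = 17, b[36] = 17, b[37] = 11, b[38] = 5, b[39] = 16, b[40] = 21, b[41] = 14, b[42] = 12, b[43] = 3, b[44] = 15, b[45] = 18, b[46] = 10, b[47] = 5, b[48] = 15, b[49] = 20.
Since (b[48], b[49]) = (b[0], b[1]) = (15, 20) (two consecutive terms determine the rest), the sequence is periodic with period 48.
(306 - 0) mod 48 = 18, so b[306] = b[18] = 11.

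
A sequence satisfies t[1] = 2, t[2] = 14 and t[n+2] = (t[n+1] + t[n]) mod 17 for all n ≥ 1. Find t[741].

t[1] = 2,  t[2] = 14,  t[3] = 16,  t[4] = 13,  t[5] = 12,  t[6] = 8,  t[7] = 3,  t[8] = 11,  t[9] = 14,  t[10] = 8,  t[11] = 5,  t[12] = 13,  t[13] = 1,  t[14] = 14,  t[15] = 15,  t[16] = 12,  t[17] = 10,  t[18] = 5,  t[19] = 15,  t[20] = 3,  t[21] = 1,  t[22] = 4,  t[23] = 5,  t[24] = 9,  t[25] = 14,  t[26] = 6,  t[27] = 3,  t[28] = 9,  t[29] = 12,  t[30] = 4,  t[31] = 16,  t[32] = 3,  t[33] = 2,  t[34] = 5,  t[35] = 7,  t[36] = 12,  t[37] = 2,  t[38] = 14.
The sequence repeats with period 36.
So t[741] = t[1 + ((741-1) mod 36)] = t[21] = 1.

1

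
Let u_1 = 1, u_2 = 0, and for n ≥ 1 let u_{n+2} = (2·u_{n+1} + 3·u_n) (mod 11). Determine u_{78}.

We have u_1 = 1, u_2 = 0, u_3 = 3, u_4 = 6, u_5 = 10, u_6 = 5, u_7 = 7, u_8 = 7, u_9 = 2, u_{10} = 3, u_{11} = 1, u_{12} = 0.
Since (u_{11}, u_{12}) = (u_1, u_2) = (1, 0) (two consecutive terms determine the rest), the sequence is periodic with period 10.
So u_{78} = u_{1 + ((78-1) mod 10)} = u_8 = 7.

7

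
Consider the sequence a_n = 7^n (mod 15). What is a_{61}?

7

Computing terms: a_0 = 1; a_1 = 7; a_2 = 4; a_3 = 13; a_4 = 1.
Since a_4 = a_0 = 1, the sequence is periodic with period 4.
(61 - 0) mod 4 = 1, so a_{61} = a_1 = 7.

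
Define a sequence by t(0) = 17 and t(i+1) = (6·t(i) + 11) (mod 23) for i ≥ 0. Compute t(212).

t(0) = 17,  t(1) = 21,  t(2) = 22,  t(3) = 5,  t(4) = 18,  t(5) = 4,  t(6) = 12,  t(7) = 14,  t(8) = 3,  t(9) = 6,  t(10) = 1,  t(11) = 17.
The sequence repeats with period 11.
(212 - 0) mod 11 = 3, so t(212) = t(3) = 5.

5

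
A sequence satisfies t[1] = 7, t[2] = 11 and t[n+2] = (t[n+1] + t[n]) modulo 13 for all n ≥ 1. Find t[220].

We have t[1] = 7,  t[2] = 11,  t[3] = 5,  t[4] = 3,  t[5] = 8,  t[6] = 11,  t[7] = 6,  t[8] = 4,  t[9] = 10,  t[10] = 1,  t[11] = 11,  t[12] = 12,  t[13] = 10,  t[14] = 9,  t[15] = 6,  t[16] = 2,  t[17] = 8,  t[18] = 10,  t[19] = 5,  t[20] = 2,  t[21] = 7,  t[22] = 9,  t[23] = 3,  t[24] = 12,  t[25] = 2,  t[26] = 1,  t[27] = 3,  t[28] = 4,  t[29] = 7,  t[30] = 11.
The sequence repeats with period 28.
So t[220] = t[1 + ((220-1) mod 28)] = t[24] = 12.

12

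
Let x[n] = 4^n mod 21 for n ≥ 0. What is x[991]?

4

Listing terms: x[0] = 1; x[1] = 4; x[2] = 16; x[3] = 1.
The sequence repeats with period 3.
So x[991] = x[0 + ((991-0) mod 3)] = x[1] = 4.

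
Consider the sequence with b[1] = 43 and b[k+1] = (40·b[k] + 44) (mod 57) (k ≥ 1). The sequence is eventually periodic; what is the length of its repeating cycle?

18

Computing terms: b[1] = 43, b[2] = 54, b[3] = 38, b[4] = 25, b[5] = 18, b[6] = 23, b[7] = 52, b[8] = 15, b[9] = 17, b[10] = 40, b[11] = 48, b[12] = 26, b[13] = 1, b[14] = 27, b[15] = 41, b[16] = 31, b[17] = 30, b[18] = 47, b[19] = 43.
The sequence repeats with period 18.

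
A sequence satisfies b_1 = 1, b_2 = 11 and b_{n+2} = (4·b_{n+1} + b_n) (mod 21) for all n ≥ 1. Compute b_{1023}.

b_1 = 1, b_2 = 11, b_3 = 3, b_4 = 2, b_5 = 11, b_6 = 4, b_7 = 6, b_8 = 7, b_9 = 13, b_{10} = 17, b_{11} = 18, b_{12} = 5, b_{13} = 17, b_{14} = 10, b_{15} = 15, b_{16} = 7, b_{17} = 1, b_{18} = 11.
The sequence repeats with period 16.
(1023 - 1) mod 16 = 14, so b_{1023} = b_{15} = 15.

15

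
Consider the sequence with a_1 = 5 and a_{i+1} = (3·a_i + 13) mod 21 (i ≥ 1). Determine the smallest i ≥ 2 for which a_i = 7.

Computing terms: a_1 = 5; a_2 = 7; a_3 = 13; a_4 = 10; a_5 = 1; a_6 = 16; a_7 = 19; a_8 = 7.
Since a_8 = a_2 = 7, the sequence is eventually periodic: after a pre-period of length 1 it cycles with period 6.
The value 7 first appears (with i ≥ 2) at a_2.

2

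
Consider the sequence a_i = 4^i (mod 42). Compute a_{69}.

Computing terms: a_1 = 4; a_2 = 16; a_3 = 22; a_4 = 4.
The sequence repeats with period 3.
So a_{69} = a_{1 + ((69-1) mod 3)} = a_3 = 22.

22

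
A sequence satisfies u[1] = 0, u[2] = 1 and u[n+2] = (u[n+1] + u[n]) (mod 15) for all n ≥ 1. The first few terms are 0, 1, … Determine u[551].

u[1] = 0; u[2] = 1; u[3] = 1; u[4] = 2; u[5] = 3; u[6] = 5; u[7] = 8; u[8] = 13; u[9] = 6; u[10] = 4; u[11] = 10; u[12] = 14; u[13] = 9; u[14] = 8; u[15] = 2; u[16] = 10; u[17] = 12; u[18] = 7; u[19] = 4; u[20] = 11; u[21] = 0; u[22] = 11; u[23] = 11; u[24] = 7; u[25] = 3; u[26] = 10; u[27] = 13; u[28] = 8; u[29] = 6; u[30] = 14; u[31] = 5; u[32] = 4; u[33] = 9; u[34] = 13; u[35] = 7; u[36] = 5; u[37] = 12; u[38] = 2; u[39] = 14; u[40] = 1; u[41] = 0; u[42] = 1.
The sequence repeats with period 40.
(551 - 1) mod 40 = 30, so u[551] = u[31] = 5.

5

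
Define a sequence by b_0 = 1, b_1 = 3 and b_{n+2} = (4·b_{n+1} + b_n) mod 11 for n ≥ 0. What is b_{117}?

1

Computing terms: b_0 = 1,  b_1 = 3,  b_2 = 2,  b_3 = 0,  b_4 = 2,  b_5 = 8,  b_6 = 1,  b_7 = 1,  b_8 = 5,  b_9 = 10,  b_{10} = 1,  b_{11} = 3.
Since (b_{10}, b_{11}) = (b_0, b_1) = (1, 3) (two consecutive terms determine the rest), the sequence is periodic with period 10.
(117 - 0) mod 10 = 7, so b_{117} = b_7 = 1.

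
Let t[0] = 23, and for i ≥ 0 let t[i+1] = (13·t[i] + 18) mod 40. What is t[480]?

23

Listing terms: t[0] = 23,  t[1] = 37,  t[2] = 19,  t[3] = 25,  t[4] = 23.
Since t[4] = t[0] = 23, the sequence is periodic with period 4.
So t[480] = t[0 + ((480-0) mod 4)] = t[0] = 23.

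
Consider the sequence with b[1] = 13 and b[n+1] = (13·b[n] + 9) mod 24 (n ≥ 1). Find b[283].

19

b[1] = 13; b[2] = 10; b[3] = 19; b[4] = 16; b[5] = 1; b[6] = 22; b[7] = 7; b[8] = 4; b[9] = 13.
The sequence repeats with period 8.
So b[283] = b[1 + ((283-1) mod 8)] = b[3] = 19.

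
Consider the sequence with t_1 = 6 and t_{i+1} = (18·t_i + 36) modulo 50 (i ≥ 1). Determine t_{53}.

Listing terms: t_1 = 6, t_2 = 44, t_3 = 28, t_4 = 40, t_5 = 6.
The sequence repeats with period 4.
So t_{53} = t_{1 + ((53-1) mod 4)} = t_1 = 6.

6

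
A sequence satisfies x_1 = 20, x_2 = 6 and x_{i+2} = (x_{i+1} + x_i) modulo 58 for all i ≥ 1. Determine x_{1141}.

Computing terms: x_1 = 20,  x_2 = 6,  x_3 = 26,  x_4 = 32,  x_5 = 0,  x_6 = 32,  x_7 = 32,  x_8 = 6,  x_9 = 38,  x_{10} = 44,  x_{11} = 24,  x_{12} = 10,  x_{13} = 34,  x_{14} = 44,  x_{15} = 20,  x_{16} = 6.
Since (x_{15}, x_{16}) = (x_1, x_2) = (20, 6) (two consecutive terms determine the rest), the sequence is periodic with period 14.
(1141 - 1) mod 14 = 6, so x_{1141} = x_7 = 32.

32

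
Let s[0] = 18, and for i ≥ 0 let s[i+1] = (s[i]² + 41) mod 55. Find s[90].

12

s[0] = 18,  s[1] = 35,  s[2] = 1,  s[3] = 42,  s[4] = 45,  s[5] = 31,  s[6] = 12,  s[7] = 20,  s[8] = 1.
Since s[8] = s[2] = 1, the sequence is eventually periodic: after a pre-period of length 2 it cycles with period 6.
For i ≥ 2, s[i] depends only on (i - 2) mod 6. (90 - 2) mod 6 = 4, so s[90] = s[6] = 12.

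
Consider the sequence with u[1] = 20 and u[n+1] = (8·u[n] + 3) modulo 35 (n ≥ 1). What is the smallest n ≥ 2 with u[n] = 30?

9

u[1] = 20,  u[2] = 23,  u[3] = 12,  u[4] = 29,  u[5] = 25,  u[6] = 28,  u[7] = 17,  u[8] = 34,  u[9] = 30,  u[10] = 33,  u[11] = 22,  u[12] = 4,  u[13] = 0,  u[14] = 3,  u[15] = 27,  u[16] = 9,  u[17] = 5,  u[18] = 8,  u[19] = 32,  u[20] = 14,  u[21] = 10,  u[22] = 13,  u[23] = 2,  u[24] = 19,  u[25] = 15,  u[26] = 18,  u[27] = 7,  u[28] = 24,  u[29] = 20.
Since u[29] = u[1] = 20, the sequence is periodic with period 28.
The value 30 first appears (with n ≥ 2) at u[9].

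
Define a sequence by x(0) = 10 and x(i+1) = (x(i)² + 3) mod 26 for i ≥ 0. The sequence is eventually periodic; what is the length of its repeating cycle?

10

Computing terms: x(0) = 10; x(1) = 25; x(2) = 4; x(3) = 19; x(4) = 0; x(5) = 3; x(6) = 12; x(7) = 17; x(8) = 6; x(9) = 13; x(10) = 16; x(11) = 25.
Since x(11) = x(1) = 25, the sequence is eventually periodic: after a pre-period of length 1 it cycles with period 10.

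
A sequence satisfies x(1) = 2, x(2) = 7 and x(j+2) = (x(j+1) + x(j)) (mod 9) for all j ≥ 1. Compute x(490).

Computing terms: x(1) = 2; x(2) = 7; x(3) = 0; x(4) = 7; x(5) = 7; x(6) = 5; x(7) = 3; x(8) = 8; x(9) = 2; x(10) = 1; x(11) = 3; x(12) = 4; x(13) = 7; x(14) = 2; x(15) = 0; x(16) = 2; x(17) = 2; x(18) = 4; x(19) = 6; x(20) = 1; x(21) = 7; x(22) = 8; x(23) = 6; x(24) = 5; x(25) = 2; x(26) = 7.
Since (x(25), x(26)) = (x(1), x(2)) = (2, 7) (two consecutive terms determine the rest), the sequence is periodic with period 24.
So x(490) = x(1 + ((490-1) mod 24)) = x(10) = 1.

1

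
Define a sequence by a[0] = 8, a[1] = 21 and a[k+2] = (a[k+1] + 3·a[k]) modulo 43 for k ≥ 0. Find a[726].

37

Computing terms: a[0] = 8, a[1] = 21, a[2] = 2, a[3] = 22, a[4] = 28, a[5] = 8, a[6] = 6, a[7] = 30, a[8] = 5, a[9] = 9, a[10] = 24, a[11] = 8, a[12] = 37, a[13] = 18, a[14] = 0, a[15] = 11, a[16] = 11, a[17] = 1, a[18] = 34, a[19] = 37, a[20] = 10, a[21] = 35, a[22] = 22, a[23] = 41, a[24] = 21, a[25] = 15, a[26] = 35, a[27] = 37, a[28] = 13, a[29] = 38, a[30] = 34, a[31] = 19, a[32] = 35, a[33] = 6, a[34] = 25, a[35] = 0, a[36] = 32, a[37] = 32, a[38] = 42, a[39] = 9, a[40] = 6, a[41] = 33, a[42] = 8, a[43] = 21.
Since (a[42], a[43]) = (a[0], a[1]) = (8, 21) (two consecutive terms determine the rest), the sequence is periodic with period 42.
(726 - 0) mod 42 = 12, so a[726] = a[12] = 37.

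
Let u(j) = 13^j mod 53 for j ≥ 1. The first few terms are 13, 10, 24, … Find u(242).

Listing terms: u(1) = 13,  u(2) = 10,  u(3) = 24,  u(4) = 47,  u(5) = 28,  u(6) = 46,  u(7) = 15,  u(8) = 36,  u(9) = 44,  u(10) = 42,  u(11) = 16,  u(12) = 49,  u(13) = 1,  u(14) = 13.
Since u(14) = u(1) = 13, the sequence is periodic with period 13.
So u(242) = u(1 + ((242-1) mod 13)) = u(8) = 36.

36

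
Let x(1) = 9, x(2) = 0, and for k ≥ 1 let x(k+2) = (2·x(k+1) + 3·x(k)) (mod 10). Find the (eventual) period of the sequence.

Computing terms: x(1) = 9,  x(2) = 0,  x(3) = 7,  x(4) = 4,  x(5) = 9,  x(6) = 0.
Since (x(5), x(6)) = (x(1), x(2)) = (9, 0) (two consecutive terms determine the rest), the sequence is periodic with period 4.

4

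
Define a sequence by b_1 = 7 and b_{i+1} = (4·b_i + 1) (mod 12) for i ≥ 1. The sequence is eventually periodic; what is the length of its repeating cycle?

3

We have b_1 = 7; b_2 = 5; b_3 = 9; b_4 = 1; b_5 = 5.
Since b_5 = b_2 = 5, the sequence is eventually periodic: after a pre-period of length 1 it cycles with period 3.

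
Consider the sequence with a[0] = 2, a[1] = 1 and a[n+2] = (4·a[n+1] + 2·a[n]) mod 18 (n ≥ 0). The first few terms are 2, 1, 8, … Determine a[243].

16

We have a[0] = 2,  a[1] = 1,  a[2] = 8,  a[3] = 16,  a[4] = 8,  a[5] = 10,  a[6] = 2,  a[7] = 10,  a[8] = 8,  a[9] = 16.
Since (a[8], a[9]) = (a[2], a[3]) = (8, 16) (two consecutive terms determine the rest), the sequence is eventually periodic: after a pre-period of length 2 it cycles with period 6.
For n ≥ 2, a[n] depends only on (n - 2) mod 6. (243 - 2) mod 6 = 1, so a[243] = a[3] = 16.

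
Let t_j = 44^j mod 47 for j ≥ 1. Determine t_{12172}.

8

We have t_1 = 44; t_2 = 9; t_3 = 20; t_4 = 34; t_5 = 39; t_6 = 24; t_7 = 22; t_8 = 28; t_9 = 10; t_{10} = 17; t_{11} = 43; t_{12} = 12; t_{13} = 11; t_{14} = 14; t_{15} = 5; t_{16} = 32; t_{17} = 45; t_{18} = 6; t_{19} = 29; t_{20} = 7; t_{21} = 26; t_{22} = 16; t_{23} = 46; t_{24} = 3; t_{25} = 38; t_{26} = 27; t_{27} = 13; t_{28} = 8; t_{29} = 23; t_{30} = 25; t_{31} = 19; t_{32} = 37; t_{33} = 30; t_{34} = 4; t_{35} = 35; t_{36} = 36; t_{37} = 33; t_{38} = 42; t_{39} = 15; t_{40} = 2; t_{41} = 41; t_{42} = 18; t_{43} = 40; t_{44} = 21; t_{45} = 31; t_{46} = 1; t_{47} = 44.
Since t_{47} = t_1 = 44, the sequence is periodic with period 46.
So t_{12172} = t_{1 + ((12172-1) mod 46)} = t_{28} = 8.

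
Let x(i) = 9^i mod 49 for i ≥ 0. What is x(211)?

9

Listing terms: x(0) = 1,  x(1) = 9,  x(2) = 32,  x(3) = 43,  x(4) = 44,  x(5) = 4,  x(6) = 36,  x(7) = 30,  x(8) = 25,  x(9) = 29,  x(10) = 16,  x(11) = 46,  x(12) = 22,  x(13) = 2,  x(14) = 18,  x(15) = 15,  x(16) = 37,  x(17) = 39,  x(18) = 8,  x(19) = 23,  x(20) = 11,  x(21) = 1.
Since x(21) = x(0) = 1, the sequence is periodic with period 21.
(211 - 0) mod 21 = 1, so x(211) = x(1) = 9.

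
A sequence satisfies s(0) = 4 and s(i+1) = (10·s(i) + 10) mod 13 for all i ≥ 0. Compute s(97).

We have s(0) = 4, s(1) = 11, s(2) = 3, s(3) = 1, s(4) = 7, s(5) = 2, s(6) = 4.
Since s(6) = s(0) = 4, the sequence is periodic with period 6.
(97 - 0) mod 6 = 1, so s(97) = s(1) = 11.

11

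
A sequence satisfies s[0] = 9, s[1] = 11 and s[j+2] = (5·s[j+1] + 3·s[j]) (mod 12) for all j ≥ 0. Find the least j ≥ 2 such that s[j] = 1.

We have s[0] = 9,  s[1] = 11,  s[2] = 10,  s[3] = 11,  s[4] = 1,  s[5] = 2,  s[6] = 1,  s[7] = 11,  s[8] = 10.
Since (s[7], s[8]) = (s[1], s[2]) = (11, 10) (two consecutive terms determine the rest), the sequence is eventually periodic: after a pre-period of length 1 it cycles with period 6.
The value 1 first appears (with j ≥ 2) at s[4].

4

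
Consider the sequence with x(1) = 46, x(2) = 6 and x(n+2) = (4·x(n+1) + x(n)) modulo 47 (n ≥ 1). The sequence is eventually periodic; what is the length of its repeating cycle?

32

Computing terms: x(1) = 46; x(2) = 6; x(3) = 23; x(4) = 4; x(5) = 39; x(6) = 19; x(7) = 21; x(8) = 9; x(9) = 10; x(10) = 2; x(11) = 18; x(12) = 27; x(13) = 32; x(14) = 14; x(15) = 41; x(16) = 37; x(17) = 1; x(18) = 41; x(19) = 24; x(20) = 43; x(21) = 8; x(22) = 28; x(23) = 26; x(24) = 38; x(25) = 37; x(26) = 45; x(27) = 29; x(28) = 20; x(29) = 15; x(30) = 33; x(31) = 6; x(32) = 10; x(33) = 46; x(34) = 6.
Since (x(33), x(34)) = (x(1), x(2)) = (46, 6) (two consecutive terms determine the rest), the sequence is periodic with period 32.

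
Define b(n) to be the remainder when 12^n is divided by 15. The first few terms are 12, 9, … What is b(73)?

b(1) = 12, b(2) = 9, b(3) = 3, b(4) = 6, b(5) = 12.
Since b(5) = b(1) = 12, the sequence is periodic with period 4.
(73 - 1) mod 4 = 0, so b(73) = b(1) = 12.

12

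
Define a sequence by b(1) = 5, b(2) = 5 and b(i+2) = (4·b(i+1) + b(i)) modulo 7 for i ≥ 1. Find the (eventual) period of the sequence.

16

We have b(1) = 5,  b(2) = 5,  b(3) = 4,  b(4) = 0,  b(5) = 4,  b(6) = 2,  b(7) = 5,  b(8) = 1,  b(9) = 2,  b(10) = 2,  b(11) = 3,  b(12) = 0,  b(13) = 3,  b(14) = 5,  b(15) = 2,  b(16) = 6,  b(17) = 5,  b(18) = 5.
Since (b(17), b(18)) = (b(1), b(2)) = (5, 5) (two consecutive terms determine the rest), the sequence is periodic with period 16.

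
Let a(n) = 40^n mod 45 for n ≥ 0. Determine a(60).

Computing terms: a(0) = 1, a(1) = 40, a(2) = 25, a(3) = 10, a(4) = 40.
Since a(4) = a(1) = 40, the sequence is eventually periodic: after a pre-period of length 1 it cycles with period 3.
For n ≥ 1, a(n) depends only on (n - 1) mod 3. (60 - 1) mod 3 = 2, so a(60) = a(3) = 10.

10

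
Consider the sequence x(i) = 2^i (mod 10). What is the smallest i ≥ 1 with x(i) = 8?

3

x(0) = 1; x(1) = 2; x(2) = 4; x(3) = 8; x(4) = 6; x(5) = 2.
Since x(5) = x(1) = 2, the sequence is eventually periodic: after a pre-period of length 1 it cycles with period 4.
The value 8 first appears (with i ≥ 1) at x(3).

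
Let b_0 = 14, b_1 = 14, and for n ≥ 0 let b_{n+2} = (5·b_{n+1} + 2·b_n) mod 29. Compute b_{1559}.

Listing terms: b_0 = 14, b_1 = 14, b_2 = 11, b_3 = 25, b_4 = 2, b_5 = 2, b_6 = 14, b_7 = 16, b_8 = 21, b_9 = 21, b_{10} = 2, b_{11} = 23, b_{12} = 3, b_{13} = 3, b_{14} = 21, b_{15} = 24, b_{16} = 17, b_{17} = 17, b_{18} = 3, b_{19} = 20, b_{20} = 19, b_{21} = 19, b_{22} = 17, b_{23} = 7, b_{24} = 11, b_{25} = 11, b_{26} = 19, b_{27} = 1, b_{28} = 14, b_{29} = 14.
Since (b_{28}, b_{29}) = (b_0, b_1) = (14, 14) (two consecutive terms determine the rest), the sequence is periodic with period 28.
(1559 - 0) mod 28 = 19, so b_{1559} = b_{19} = 20.

20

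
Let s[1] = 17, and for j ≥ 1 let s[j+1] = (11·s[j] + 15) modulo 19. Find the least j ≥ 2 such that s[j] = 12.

We have s[1] = 17; s[2] = 12; s[3] = 14; s[4] = 17.
Since s[4] = s[1] = 17, the sequence is periodic with period 3.
The value 12 first appears (with j ≥ 2) at s[2].

2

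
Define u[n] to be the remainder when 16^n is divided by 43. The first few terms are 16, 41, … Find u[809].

u[1] = 16, u[2] = 41, u[3] = 11, u[4] = 4, u[5] = 21, u[6] = 35, u[7] = 1, u[8] = 16.
Since u[8] = u[1] = 16, the sequence is periodic with period 7.
(809 - 1) mod 7 = 3, so u[809] = u[4] = 4.

4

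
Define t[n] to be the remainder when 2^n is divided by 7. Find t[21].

Listing terms: t[1] = 2; t[2] = 4; t[3] = 1; t[4] = 2.
The sequence repeats with period 3.
(21 - 1) mod 3 = 2, so t[21] = t[3] = 1.

1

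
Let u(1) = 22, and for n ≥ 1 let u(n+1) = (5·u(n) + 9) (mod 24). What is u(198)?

11

Listing terms: u(1) = 22,  u(2) = 23,  u(3) = 4,  u(4) = 5,  u(5) = 10,  u(6) = 11,  u(7) = 16,  u(8) = 17,  u(9) = 22.
The sequence repeats with period 8.
(198 - 1) mod 8 = 5, so u(198) = u(6) = 11.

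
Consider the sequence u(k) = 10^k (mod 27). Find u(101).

We have u(1) = 10; u(2) = 19; u(3) = 1; u(4) = 10.
Since u(4) = u(1) = 10, the sequence is periodic with period 3.
So u(101) = u(1 + ((101-1) mod 3)) = u(2) = 19.

19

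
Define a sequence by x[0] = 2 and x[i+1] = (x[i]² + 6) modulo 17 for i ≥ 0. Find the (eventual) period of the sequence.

5

Computing terms: x[0] = 2,  x[1] = 10,  x[2] = 4,  x[3] = 5,  x[4] = 14,  x[5] = 15,  x[6] = 10.
Since x[6] = x[1] = 10, the sequence is eventually periodic: after a pre-period of length 1 it cycles with period 5.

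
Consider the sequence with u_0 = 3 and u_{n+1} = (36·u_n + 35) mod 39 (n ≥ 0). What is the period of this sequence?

We have u_0 = 3; u_1 = 26; u_2 = 35; u_3 = 8; u_4 = 11; u_5 = 2; u_6 = 29; u_7 = 26.
Since u_7 = u_1 = 26, the sequence is eventually periodic: after a pre-period of length 1 it cycles with period 6.

6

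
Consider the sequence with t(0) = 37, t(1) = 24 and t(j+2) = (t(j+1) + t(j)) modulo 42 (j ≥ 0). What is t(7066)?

16

t(0) = 37, t(1) = 24, t(2) = 19, t(3) = 1, t(4) = 20, t(5) = 21, t(6) = 41, t(7) = 20, t(8) = 19, t(9) = 39, t(10) = 16, t(11) = 13, t(12) = 29, t(13) = 0, t(14) = 29, t(15) = 29, t(16) = 16, t(17) = 3, t(18) = 19, t(19) = 22, t(20) = 41, t(21) = 21, t(22) = 20, t(23) = 41, t(24) = 19, t(25) = 18, t(26) = 37, t(27) = 13, t(28) = 8, t(29) = 21, t(30) = 29, t(31) = 8, t(32) = 37, t(33) = 3, t(34) = 40, t(35) = 1, t(36) = 41, t(37) = 0, t(38) = 41, t(39) = 41, t(40) = 40, t(41) = 39, t(42) = 37, t(43) = 34, t(44) = 29, t(45) = 21, t(46) = 8, t(47) = 29, t(48) = 37, t(49) = 24.
The sequence repeats with period 48.
(7066 - 0) mod 48 = 10, so t(7066) = t(10) = 16.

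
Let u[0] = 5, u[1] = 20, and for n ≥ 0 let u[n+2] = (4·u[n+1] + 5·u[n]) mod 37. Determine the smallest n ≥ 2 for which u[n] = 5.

We have u[0] = 5,  u[1] = 20,  u[2] = 31,  u[3] = 2,  u[4] = 15,  u[5] = 33,  u[6] = 22,  u[7] = 31,  u[8] = 12,  u[9] = 18,  u[10] = 21,  u[11] = 26,  u[12] = 24,  u[13] = 4,  u[14] = 25,  u[15] = 9,  u[16] = 13,  u[17] = 23,  u[18] = 9,  u[19] = 3,  u[20] = 20,  u[21] = 21,  u[22] = 36,  u[23] = 27,  u[24] = 29,  u[25] = 29,  u[26] = 2,  u[27] = 5,  u[28] = 30,  u[29] = 34,  u[30] = 27,  u[31] = 19,  u[32] = 26,  u[33] = 14,  u[34] = 1,  u[35] = 0,  u[36] = 5,  u[37] = 20.
Since (u[36], u[37]) = (u[0], u[1]) = (5, 20) (two consecutive terms determine the rest), the sequence is periodic with period 36.
The value 5 first appears (with n ≥ 2) at u[27].

27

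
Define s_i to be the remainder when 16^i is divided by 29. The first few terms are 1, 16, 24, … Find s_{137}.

25

Listing terms: s_0 = 1; s_1 = 16; s_2 = 24; s_3 = 7; s_4 = 25; s_5 = 23; s_6 = 20; s_7 = 1.
The sequence repeats with period 7.
(137 - 0) mod 7 = 4, so s_{137} = s_4 = 25.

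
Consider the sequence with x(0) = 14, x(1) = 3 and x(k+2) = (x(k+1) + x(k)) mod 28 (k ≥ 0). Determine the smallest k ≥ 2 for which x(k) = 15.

We have x(0) = 14; x(1) = 3; x(2) = 17; x(3) = 20; x(4) = 9; x(5) = 1; x(6) = 10; x(7) = 11; x(8) = 21; x(9) = 4; x(10) = 25; x(11) = 1; x(12) = 26; x(13) = 27; x(14) = 25; x(15) = 24; x(16) = 21; x(17) = 17; x(18) = 10; x(19) = 27; x(20) = 9; x(21) = 8; x(22) = 17; x(23) = 25; x(24) = 14; x(25) = 11; x(26) = 25; x(27) = 8; x(28) = 5; x(29) = 13; x(30) = 18; x(31) = 3; x(32) = 21; x(33) = 24; x(34) = 17; x(35) = 13; x(36) = 2; x(37) = 15; x(38) = 17; x(39) = 4; x(40) = 21; x(41) = 25; x(42) = 18; x(43) = 15; x(44) = 5; x(45) = 20; x(46) = 25; x(47) = 17; x(48) = 14; x(49) = 3.
Since (x(48), x(49)) = (x(0), x(1)) = (14, 3) (two consecutive terms determine the rest), the sequence is periodic with period 48.
The value 15 first appears (with k ≥ 2) at x(37).

37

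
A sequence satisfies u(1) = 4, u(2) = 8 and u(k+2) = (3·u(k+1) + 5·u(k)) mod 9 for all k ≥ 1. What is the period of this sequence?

We have u(1) = 4,  u(2) = 8,  u(3) = 8,  u(4) = 1,  u(5) = 7,  u(6) = 8,  u(7) = 5,  u(8) = 1,  u(9) = 1,  u(10) = 8,  u(11) = 2,  u(12) = 1,  u(13) = 4,  u(14) = 8.
Since (u(13), u(14)) = (u(1), u(2)) = (4, 8) (two consecutive terms determine the rest), the sequence is periodic with period 12.

12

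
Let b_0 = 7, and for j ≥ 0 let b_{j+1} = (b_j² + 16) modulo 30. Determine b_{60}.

b_0 = 7,  b_1 = 5,  b_2 = 11,  b_3 = 17,  b_4 = 5.
Since b_4 = b_1 = 5, the sequence is eventually periodic: after a pre-period of length 1 it cycles with period 3.
For j ≥ 1, b_j depends only on (j - 1) mod 3. (60 - 1) mod 3 = 2, so b_{60} = b_3 = 17.

17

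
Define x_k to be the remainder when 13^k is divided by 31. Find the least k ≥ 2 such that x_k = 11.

13

x_1 = 13; x_2 = 14; x_3 = 27; x_4 = 10; x_5 = 6; x_6 = 16; x_7 = 22; x_8 = 7; x_9 = 29; x_{10} = 5; x_{11} = 3; x_{12} = 8; x_{13} = 11; x_{14} = 19; x_{15} = 30; x_{16} = 18; x_{17} = 17; x_{18} = 4; x_{19} = 21; x_{20} = 25; x_{21} = 15; x_{22} = 9; x_{23} = 24; x_{24} = 2; x_{25} = 26; x_{26} = 28; x_{27} = 23; x_{28} = 20; x_{29} = 12; x_{30} = 1; x_{31} = 13.
The sequence repeats with period 30.
The value 11 first appears (with k ≥ 2) at x_{13}.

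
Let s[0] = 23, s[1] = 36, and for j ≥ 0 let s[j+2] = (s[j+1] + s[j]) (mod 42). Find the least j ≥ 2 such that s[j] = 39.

Computing terms: s[0] = 23; s[1] = 36; s[2] = 17; s[3] = 11; s[4] = 28; s[5] = 39; s[6] = 25; s[7] = 22; s[8] = 5; s[9] = 27; s[10] = 32; s[11] = 17; s[12] = 7; s[13] = 24; s[14] = 31; s[15] = 13; s[16] = 2; s[17] = 15; s[18] = 17; s[19] = 32; s[20] = 7; s[21] = 39; s[22] = 4; s[23] = 1; s[24] = 5; s[25] = 6; s[26] = 11; s[27] = 17; s[28] = 28; s[29] = 3; s[30] = 31; s[31] = 34; s[32] = 23; s[33] = 15; s[34] = 38; s[35] = 11; s[36] = 7; s[37] = 18; s[38] = 25; s[39] = 1; s[40] = 26; s[41] = 27; s[42] = 11; s[43] = 38; s[44] = 7; s[45] = 3; s[46] = 10; s[47] = 13; s[48] = 23; s[49] = 36.
The sequence repeats with period 48.
The value 39 first appears (with j ≥ 2) at s[5].

5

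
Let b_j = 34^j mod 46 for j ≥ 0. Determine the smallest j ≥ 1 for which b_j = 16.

18

Computing terms: b_0 = 1,  b_1 = 34,  b_2 = 6,  b_3 = 20,  b_4 = 36,  b_5 = 28,  b_6 = 32,  b_7 = 30,  b_8 = 8,  b_9 = 42,  b_{10} = 2,  b_{11} = 22,  b_{12} = 12,  b_{13} = 40,  b_{14} = 26,  b_{15} = 10,  b_{16} = 18,  b_{17} = 14,  b_{18} = 16,  b_{19} = 38,  b_{20} = 4,  b_{21} = 44,  b_{22} = 24,  b_{23} = 34.
Since b_{23} = b_1 = 34, the sequence is eventually periodic: after a pre-period of length 1 it cycles with period 22.
The value 16 first appears (with j ≥ 1) at b_{18}.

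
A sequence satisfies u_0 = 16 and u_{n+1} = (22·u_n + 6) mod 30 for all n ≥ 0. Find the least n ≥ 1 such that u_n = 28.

1

Listing terms: u_0 = 16; u_1 = 28; u_2 = 22; u_3 = 10; u_4 = 16.
The sequence repeats with period 4.
The value 28 first appears (with n ≥ 1) at u_1.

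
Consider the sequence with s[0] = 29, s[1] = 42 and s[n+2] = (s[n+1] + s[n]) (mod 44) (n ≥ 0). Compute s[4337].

We have s[0] = 29,  s[1] = 42,  s[2] = 27,  s[3] = 25,  s[4] = 8,  s[5] = 33,  s[6] = 41,  s[7] = 30,  s[8] = 27,  s[9] = 13,  s[10] = 40,  s[11] = 9,  s[12] = 5,  s[13] = 14,  s[14] = 19,  s[15] = 33,  s[16] = 8,  s[17] = 41,  s[18] = 5,  s[19] = 2,  s[20] = 7,  s[21] = 9,  s[22] = 16,  s[23] = 25,  s[24] = 41,  s[25] = 22,  s[26] = 19,  s[27] = 41,  s[28] = 16,  s[29] = 13,  s[30] = 29,  s[31] = 42.
Since (s[30], s[31]) = (s[0], s[1]) = (29, 42) (two consecutive terms determine the rest), the sequence is periodic with period 30.
So s[4337] = s[0 + ((4337-0) mod 30)] = s[17] = 41.

41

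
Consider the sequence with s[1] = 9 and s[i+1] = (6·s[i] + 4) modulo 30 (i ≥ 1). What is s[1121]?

Listing terms: s[1] = 9; s[2] = 28; s[3] = 22; s[4] = 16; s[5] = 10; s[6] = 4; s[7] = 28.
Since s[7] = s[2] = 28, the sequence is eventually periodic: after a pre-period of length 1 it cycles with period 5.
For i ≥ 2, s[i] depends only on (i - 2) mod 5. (1121 - 2) mod 5 = 4, so s[1121] = s[6] = 4.

4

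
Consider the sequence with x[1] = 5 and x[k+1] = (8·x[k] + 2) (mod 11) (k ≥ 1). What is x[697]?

3

x[1] = 5,  x[2] = 9,  x[3] = 8,  x[4] = 0,  x[5] = 2,  x[6] = 7,  x[7] = 3,  x[8] = 4,  x[9] = 1,  x[10] = 10,  x[11] = 5.
The sequence repeats with period 10.
So x[697] = x[1 + ((697-1) mod 10)] = x[7] = 3.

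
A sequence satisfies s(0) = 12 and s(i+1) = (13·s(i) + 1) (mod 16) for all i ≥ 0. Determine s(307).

3

s(0) = 12, s(1) = 13, s(2) = 10, s(3) = 3, s(4) = 8, s(5) = 9, s(6) = 6, s(7) = 15, s(8) = 4, s(9) = 5, s(10) = 2, s(11) = 11, s(12) = 0, s(13) = 1, s(14) = 14, s(15) = 7, s(16) = 12.
Since s(16) = s(0) = 12, the sequence is periodic with period 16.
(307 - 0) mod 16 = 3, so s(307) = s(3) = 3.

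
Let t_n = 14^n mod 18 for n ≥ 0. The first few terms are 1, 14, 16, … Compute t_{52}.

Computing terms: t_0 = 1, t_1 = 14, t_2 = 16, t_3 = 8, t_4 = 4, t_5 = 2, t_6 = 10, t_7 = 14.
Since t_7 = t_1 = 14, the sequence is eventually periodic: after a pre-period of length 1 it cycles with period 6.
For n ≥ 1, t_n depends only on (n - 1) mod 6. (52 - 1) mod 6 = 3, so t_{52} = t_4 = 4.

4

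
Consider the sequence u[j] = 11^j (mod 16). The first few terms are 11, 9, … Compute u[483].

3

u[1] = 11; u[2] = 9; u[3] = 3; u[4] = 1; u[5] = 11.
Since u[5] = u[1] = 11, the sequence is periodic with period 4.
(483 - 1) mod 4 = 2, so u[483] = u[3] = 3.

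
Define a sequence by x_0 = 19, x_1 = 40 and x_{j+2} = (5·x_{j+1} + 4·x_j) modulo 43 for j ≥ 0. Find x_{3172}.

We have x_0 = 19; x_1 = 40; x_2 = 18; x_3 = 35; x_4 = 32; x_5 = 42; x_6 = 37; x_7 = 9; x_8 = 21; x_9 = 12; x_{10} = 15; x_{11} = 37; x_{12} = 30; x_{13} = 40; x_{14} = 19; x_{15} = 40.
The sequence repeats with period 14.
(3172 - 0) mod 14 = 8, so x_{3172} = x_8 = 21.

21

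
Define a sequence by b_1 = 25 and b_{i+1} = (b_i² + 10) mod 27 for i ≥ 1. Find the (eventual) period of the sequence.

We have b_1 = 25,  b_2 = 14,  b_3 = 17,  b_4 = 2,  b_5 = 14.
Since b_5 = b_2 = 14, the sequence is eventually periodic: after a pre-period of length 1 it cycles with period 3.

3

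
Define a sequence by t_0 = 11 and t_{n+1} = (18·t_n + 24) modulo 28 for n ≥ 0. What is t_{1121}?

We have t_0 = 11; t_1 = 26; t_2 = 16; t_3 = 4; t_4 = 12; t_5 = 16.
Since t_5 = t_2 = 16, the sequence is eventually periodic: after a pre-period of length 2 it cycles with period 3.
For n ≥ 2, t_n depends only on (n - 2) mod 3. (1121 - 2) mod 3 = 0, so t_{1121} = t_2 = 16.

16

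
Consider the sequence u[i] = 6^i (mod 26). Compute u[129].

18

Computing terms: u[0] = 1; u[1] = 6; u[2] = 10; u[3] = 8; u[4] = 22; u[5] = 2; u[6] = 12; u[7] = 20; u[8] = 16; u[9] = 18; u[10] = 4; u[11] = 24; u[12] = 14; u[13] = 6.
Since u[13] = u[1] = 6, the sequence is eventually periodic: after a pre-period of length 1 it cycles with period 12.
For i ≥ 1, u[i] depends only on (i - 1) mod 12. (129 - 1) mod 12 = 8, so u[129] = u[9] = 18.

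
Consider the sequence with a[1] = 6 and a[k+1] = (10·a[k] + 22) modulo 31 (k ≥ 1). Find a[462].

3

We have a[1] = 6, a[2] = 20, a[3] = 5, a[4] = 10, a[5] = 29, a[6] = 2, a[7] = 11, a[8] = 8, a[9] = 9, a[10] = 19, a[11] = 26, a[12] = 3, a[13] = 21, a[14] = 15, a[15] = 17, a[16] = 6.
The sequence repeats with period 15.
So a[462] = a[1 + ((462-1) mod 15)] = a[12] = 3.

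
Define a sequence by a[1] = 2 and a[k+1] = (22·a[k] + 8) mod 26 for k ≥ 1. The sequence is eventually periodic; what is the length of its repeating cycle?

a[1] = 2,  a[2] = 0,  a[3] = 8,  a[4] = 2.
Since a[4] = a[1] = 2, the sequence is periodic with period 3.

3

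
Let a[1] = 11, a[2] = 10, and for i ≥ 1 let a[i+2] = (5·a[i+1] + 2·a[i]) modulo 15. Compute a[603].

a[1] = 11, a[2] = 10, a[3] = 12, a[4] = 5, a[5] = 4, a[6] = 0, a[7] = 8, a[8] = 10, a[9] = 6, a[10] = 5, a[11] = 7, a[12] = 0, a[13] = 14, a[14] = 10, a[15] = 3, a[16] = 5, a[17] = 1, a[18] = 0, a[19] = 2, a[20] = 10, a[21] = 9, a[22] = 5, a[23] = 13, a[24] = 0, a[25] = 11, a[26] = 10.
Since (a[25], a[26]) = (a[1], a[2]) = (11, 10) (two consecutive terms determine the rest), the sequence is periodic with period 24.
(603 - 1) mod 24 = 2, so a[603] = a[3] = 12.

12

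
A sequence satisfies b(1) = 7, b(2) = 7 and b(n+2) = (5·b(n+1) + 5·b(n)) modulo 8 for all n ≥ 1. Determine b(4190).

We have b(1) = 7,  b(2) = 7,  b(3) = 6,  b(4) = 1,  b(5) = 3,  b(6) = 4,  b(7) = 3,  b(8) = 3,  b(9) = 6,  b(10) = 5,  b(11) = 7,  b(12) = 4,  b(13) = 7,  b(14) = 7.
Since (b(13), b(14)) = (b(1), b(2)) = (7, 7) (two consecutive terms determine the rest), the sequence is periodic with period 12.
(4190 - 1) mod 12 = 1, so b(4190) = b(2) = 7.

7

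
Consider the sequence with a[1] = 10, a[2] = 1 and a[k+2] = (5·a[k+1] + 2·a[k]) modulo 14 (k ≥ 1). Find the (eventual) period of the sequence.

We have a[1] = 10; a[2] = 1; a[3] = 11; a[4] = 1; a[5] = 13; a[6] = 11; a[7] = 11; a[8] = 7; a[9] = 1; a[10] = 5; a[11] = 13; a[12] = 5; a[13] = 9; a[14] = 13; a[15] = 13; a[16] = 7; a[17] = 5; a[18] = 11; a[19] = 9; a[20] = 11; a[21] = 3; a[22] = 9; a[23] = 9; a[24] = 7; a[25] = 11; a[26] = 13; a[27] = 3; a[28] = 13; a[29] = 1; a[30] = 3; a[31] = 3; a[32] = 7; a[33] = 13; a[34] = 9; a[35] = 1; a[36] = 9; a[37] = 5; a[38] = 1; a[39] = 1; a[40] = 7; a[41] = 9; a[42] = 3; a[43] = 5; a[44] = 3; a[45] = 11; a[46] = 5; a[47] = 5; a[48] = 7; a[49] = 3; a[50] = 1; a[51] = 11.
Since (a[50], a[51]) = (a[2], a[3]) = (1, 11) (two consecutive terms determine the rest), the sequence is eventually periodic: after a pre-period of length 1 it cycles with period 48.

48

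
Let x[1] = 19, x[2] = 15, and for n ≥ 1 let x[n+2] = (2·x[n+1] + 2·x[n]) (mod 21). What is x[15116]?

Listing terms: x[1] = 19, x[2] = 15, x[3] = 5, x[4] = 19, x[5] = 6, x[6] = 8, x[7] = 7, x[8] = 9, x[9] = 11, x[10] = 19, x[11] = 18, x[12] = 11, x[13] = 16, x[14] = 12, x[15] = 14, x[16] = 10, x[17] = 6, x[18] = 11, x[19] = 13, x[20] = 6, x[21] = 17, x[22] = 4, x[23] = 0, x[24] = 8, x[25] = 16, x[26] = 6, x[27] = 2, x[28] = 16, x[29] = 15, x[30] = 20, x[31] = 7, x[32] = 12, x[33] = 17, x[34] = 16, x[35] = 3, x[36] = 17, x[37] = 19, x[38] = 9, x[39] = 14, x[40] = 4, x[41] = 15, x[42] = 17, x[43] = 1, x[44] = 15, x[45] = 11, x[46] = 10, x[47] = 0, x[48] = 20, x[49] = 19, x[50] = 15.
Since (x[49], x[50]) = (x[1], x[2]) = (19, 15) (two consecutive terms determine the rest), the sequence is periodic with period 48.
So x[15116] = x[1 + ((15116-1) mod 48)] = x[44] = 15.

15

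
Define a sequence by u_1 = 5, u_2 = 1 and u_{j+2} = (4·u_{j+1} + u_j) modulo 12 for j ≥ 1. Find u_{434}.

1

We have u_1 = 5,  u_2 = 1,  u_3 = 9,  u_4 = 1,  u_5 = 1,  u_6 = 5,  u_7 = 9,  u_8 = 5,  u_9 = 5,  u_{10} = 1.
Since (u_9, u_{10}) = (u_1, u_2) = (5, 1) (two consecutive terms determine the rest), the sequence is periodic with period 8.
(434 - 1) mod 8 = 1, so u_{434} = u_2 = 1.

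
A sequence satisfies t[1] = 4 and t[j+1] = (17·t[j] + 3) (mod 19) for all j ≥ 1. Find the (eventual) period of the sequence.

9

We have t[1] = 4; t[2] = 14; t[3] = 13; t[4] = 15; t[5] = 11; t[6] = 0; t[7] = 3; t[8] = 16; t[9] = 9; t[10] = 4.
The sequence repeats with period 9.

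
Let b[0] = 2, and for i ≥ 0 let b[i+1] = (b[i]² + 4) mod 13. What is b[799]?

We have b[0] = 2, b[1] = 8, b[2] = 3, b[3] = 0, b[4] = 4, b[5] = 7, b[6] = 1, b[7] = 5, b[8] = 3.
Since b[8] = b[2] = 3, the sequence is eventually periodic: after a pre-period of length 2 it cycles with period 6.
For i ≥ 2, b[i] depends only on (i - 2) mod 6. (799 - 2) mod 6 = 5, so b[799] = b[7] = 5.

5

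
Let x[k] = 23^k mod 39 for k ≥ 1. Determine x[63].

38

We have x[1] = 23; x[2] = 22; x[3] = 38; x[4] = 16; x[5] = 17; x[6] = 1; x[7] = 23.
The sequence repeats with period 6.
So x[63] = x[1 + ((63-1) mod 6)] = x[3] = 38.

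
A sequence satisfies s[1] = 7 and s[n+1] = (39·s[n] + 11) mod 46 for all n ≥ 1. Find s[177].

7

Computing terms: s[1] = 7, s[2] = 8, s[3] = 1, s[4] = 4, s[5] = 29, s[6] = 38, s[7] = 21, s[8] = 2, s[9] = 43, s[10] = 32, s[11] = 17, s[12] = 30, s[13] = 31, s[14] = 24, s[15] = 27, s[16] = 6, s[17] = 15, s[18] = 44, s[19] = 25, s[20] = 20, s[21] = 9, s[22] = 40, s[23] = 7.
The sequence repeats with period 22.
(177 - 1) mod 22 = 0, so s[177] = s[1] = 7.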